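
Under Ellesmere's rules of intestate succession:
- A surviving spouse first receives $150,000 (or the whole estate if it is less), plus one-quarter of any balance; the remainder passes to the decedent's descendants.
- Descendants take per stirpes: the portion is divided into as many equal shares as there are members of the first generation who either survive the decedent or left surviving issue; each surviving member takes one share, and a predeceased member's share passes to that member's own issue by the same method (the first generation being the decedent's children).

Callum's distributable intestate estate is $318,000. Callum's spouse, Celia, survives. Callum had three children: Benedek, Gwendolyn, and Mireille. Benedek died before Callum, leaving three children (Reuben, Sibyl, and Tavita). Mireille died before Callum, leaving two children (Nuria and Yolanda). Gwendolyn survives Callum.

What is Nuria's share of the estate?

Celia first takes $150,000, leaving a balance of $168,000. Celia then takes one-quarter of the balance ($42,000), for a total of $192,000. The remaining $126,000 passes to the descendants.
The descendants' portion ($126,000) is divided into 3 shares of $42,000: Gwendolyn takes $42,000; Benedek's $42,000 share passes to Benedek's issue; Mireille's $42,000 share passes to Mireille's issue.
Benedek's share ($42,000) is divided into 3 shares of $14,000: Reuben, Sibyl, and Tavita each take $14,000.
Mireille's share ($42,000) is divided into 2 shares of $21,000: Nuria and Yolanda each take $21,000.

Nuria receives $21,000.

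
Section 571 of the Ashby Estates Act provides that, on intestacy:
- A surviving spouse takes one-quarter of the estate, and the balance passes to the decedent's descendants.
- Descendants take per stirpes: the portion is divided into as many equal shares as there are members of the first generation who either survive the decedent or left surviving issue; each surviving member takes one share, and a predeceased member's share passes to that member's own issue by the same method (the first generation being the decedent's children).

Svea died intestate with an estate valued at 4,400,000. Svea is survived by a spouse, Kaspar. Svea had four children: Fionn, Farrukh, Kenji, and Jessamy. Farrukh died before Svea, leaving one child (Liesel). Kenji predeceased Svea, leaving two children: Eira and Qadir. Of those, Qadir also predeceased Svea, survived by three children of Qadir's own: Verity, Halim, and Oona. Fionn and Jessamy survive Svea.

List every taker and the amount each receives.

Kaspar takes one-quarter of 4,400,000 = 1,100,000. The remaining 3,300,000 passes to the descendants.
The descendants' portion (3,300,000) is divided into 4 shares of 825,000: Fionn and Jessamy each take 825,000; Farrukh's 825,000 share passes to Farrukh's issue; Kenji's 825,000 share passes to Kenji's issue.
Farrukh's share (825,000) passes entirely to Liesel.
Kenji's share (825,000) is divided into 2 shares of 412,500: Eira takes 412,500; Qadir's 412,500 share passes to Qadir's issue.
Qadir's share (412,500) is divided into 3 shares of 137,500: Verity, Halim, and Oona each take 137,500.

Kaspar: 1,100,000; Fionn: 825,000; Liesel: 825,000; Eira: 412,500; Verity: 137,500; Halim: 137,500; Oona: 137,500; Jessamy: 825,000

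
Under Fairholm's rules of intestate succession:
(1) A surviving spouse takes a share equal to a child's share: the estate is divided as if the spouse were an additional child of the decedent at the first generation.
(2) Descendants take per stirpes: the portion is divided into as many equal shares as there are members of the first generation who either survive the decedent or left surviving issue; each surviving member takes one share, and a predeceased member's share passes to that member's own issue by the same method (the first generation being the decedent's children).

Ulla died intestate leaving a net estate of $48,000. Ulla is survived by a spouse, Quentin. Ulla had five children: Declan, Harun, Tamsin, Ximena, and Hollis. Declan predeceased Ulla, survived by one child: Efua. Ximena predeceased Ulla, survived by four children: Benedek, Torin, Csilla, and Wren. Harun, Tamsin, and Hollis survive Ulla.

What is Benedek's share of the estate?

Benedek receives $2,000.

The spouse counts as an additional share at the children's level, so there are 6 primary shares of $8,000. Quentin takes one such share ($8,000).
The children's combined portion ($40,000) is divided into 5 shares of $8,000: Harun, Tamsin, and Hollis each take $8,000; Declan's $8,000 share passes to Declan's issue; Ximena's $8,000 share passes to Ximena's issue.
Declan's share ($8,000) passes entirely to Efua.
Ximena's share ($8,000) is divided into 4 shares of $2,000: Benedek, Torin, Csilla, and Wren each take $2,000.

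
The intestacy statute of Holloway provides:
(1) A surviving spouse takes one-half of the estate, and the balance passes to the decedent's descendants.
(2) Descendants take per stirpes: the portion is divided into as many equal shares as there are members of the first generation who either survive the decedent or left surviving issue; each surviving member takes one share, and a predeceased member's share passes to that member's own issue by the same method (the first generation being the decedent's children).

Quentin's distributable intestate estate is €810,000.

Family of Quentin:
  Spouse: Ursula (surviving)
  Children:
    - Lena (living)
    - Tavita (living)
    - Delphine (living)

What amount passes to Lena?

Ursula takes one-half of €810,000 = €405,000. The remaining €405,000 passes to the descendants.
The descendants' portion (€405,000) is divided into 3 shares of €135,000: Lena, Tavita, and Delphine each take €135,000.

Lena receives €135,000.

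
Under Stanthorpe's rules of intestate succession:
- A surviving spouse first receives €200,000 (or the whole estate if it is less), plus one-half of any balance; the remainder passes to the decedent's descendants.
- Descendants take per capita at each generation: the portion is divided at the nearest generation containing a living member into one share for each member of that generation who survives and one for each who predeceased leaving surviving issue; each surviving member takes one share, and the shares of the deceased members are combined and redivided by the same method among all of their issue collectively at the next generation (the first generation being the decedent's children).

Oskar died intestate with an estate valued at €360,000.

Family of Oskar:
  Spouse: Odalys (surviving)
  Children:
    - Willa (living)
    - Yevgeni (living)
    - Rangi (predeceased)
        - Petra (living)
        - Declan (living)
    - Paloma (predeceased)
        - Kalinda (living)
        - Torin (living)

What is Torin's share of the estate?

Torin receives €10,000.

Odalys first takes €200,000, leaving a balance of €160,000. Odalys then takes one-half of the balance (€80,000), for a total of €280,000. The remaining €80,000 passes to the descendants.
The descendants' portion (€80,000) is divided at the children's generation into 4 shares of €20,000. Willa and Yevgeni each take €20,000. The 2 shares of the deceased (Rangi and Paloma) are combined into a pool of €40,000.
That pool (€40,000) is divided at the grandchildren's generation equally among Petra, Declan, Kalinda, and Torin: €10,000 each.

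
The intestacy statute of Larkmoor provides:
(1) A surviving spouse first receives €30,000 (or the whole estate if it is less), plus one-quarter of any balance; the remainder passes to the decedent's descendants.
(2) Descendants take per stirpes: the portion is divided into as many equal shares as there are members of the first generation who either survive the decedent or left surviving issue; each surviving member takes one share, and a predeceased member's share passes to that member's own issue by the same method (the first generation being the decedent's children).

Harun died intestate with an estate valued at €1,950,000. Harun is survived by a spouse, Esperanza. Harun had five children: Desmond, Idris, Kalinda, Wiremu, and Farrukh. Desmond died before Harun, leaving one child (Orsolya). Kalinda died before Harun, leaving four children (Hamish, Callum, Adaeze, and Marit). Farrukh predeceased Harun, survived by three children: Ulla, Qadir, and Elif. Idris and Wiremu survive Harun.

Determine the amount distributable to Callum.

Callum receives €72,000.

Esperanza first takes €30,000, leaving a balance of €1,920,000. Esperanza then takes one-quarter of the balance (€480,000), for a total of €510,000. The remaining €1,440,000 passes to the descendants.
The descendants' portion (€1,440,000) is divided into 5 shares of €288,000: Idris and Wiremu each take €288,000; Desmond's €288,000 share passes to Desmond's issue; Kalinda's €288,000 share passes to Kalinda's issue; Farrukh's €288,000 share passes to Farrukh's issue.
Desmond's share (€288,000) passes entirely to Orsolya.
Kalinda's share (€288,000) is divided into 4 shares of €72,000: Hamish, Callum, Adaeze, and Marit each take €72,000.
Farrukh's share (€288,000) is divided into 3 shares of €96,000: Ulla, Qadir, and Elif each take €96,000.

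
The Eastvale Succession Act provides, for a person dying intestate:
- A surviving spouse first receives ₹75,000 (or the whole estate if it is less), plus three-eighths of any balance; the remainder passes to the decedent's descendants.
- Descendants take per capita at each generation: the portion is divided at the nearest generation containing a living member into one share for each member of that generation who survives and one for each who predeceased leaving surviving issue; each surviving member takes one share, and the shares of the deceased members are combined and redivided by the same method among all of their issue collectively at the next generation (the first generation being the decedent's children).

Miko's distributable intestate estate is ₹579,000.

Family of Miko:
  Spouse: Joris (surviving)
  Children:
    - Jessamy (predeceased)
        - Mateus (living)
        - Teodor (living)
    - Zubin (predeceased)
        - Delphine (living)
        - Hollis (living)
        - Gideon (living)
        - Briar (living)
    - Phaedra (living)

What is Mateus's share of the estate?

Joris first takes ₹75,000, leaving a balance of ₹504,000. Joris then takes three-eighths of the balance (₹189,000), for a total of ₹264,000. The remaining ₹315,000 passes to the descendants.
The descendants' portion (₹315,000) is divided at the children's generation into 3 shares of ₹105,000. Phaedra takes ₹105,000. The 2 shares of the deceased (Jessamy and Zubin) are combined into a pool of ₹210,000.
That pool (₹210,000) is divided at the grandchildren's generation equally among Mateus, Teodor, Delphine, Hollis, Gideon, and Briar: ₹35,000 each.

Mateus receives ₹35,000.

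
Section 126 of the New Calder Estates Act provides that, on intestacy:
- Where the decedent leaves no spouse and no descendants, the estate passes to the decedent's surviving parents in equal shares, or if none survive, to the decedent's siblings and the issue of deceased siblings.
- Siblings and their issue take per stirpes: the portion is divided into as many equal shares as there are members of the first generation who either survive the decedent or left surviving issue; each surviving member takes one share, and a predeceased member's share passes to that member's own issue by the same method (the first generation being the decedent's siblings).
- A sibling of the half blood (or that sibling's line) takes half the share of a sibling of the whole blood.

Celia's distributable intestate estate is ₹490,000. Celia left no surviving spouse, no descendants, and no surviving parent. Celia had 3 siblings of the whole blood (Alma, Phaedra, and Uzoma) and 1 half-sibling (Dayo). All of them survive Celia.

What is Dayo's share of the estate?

Dayo receives ₹70,000.

The entire ₹490,000 passes to the siblings and their issue.
Counting each half-blood sibling's line as half a unit, there are 7/2 units in ₹490,000, so one unit is ₹140,000. Whole-blood lines (Alma, Phaedra, and Uzoma) take ₹140,000 each; half-blood lines (Dayo) take ₹70,000 each.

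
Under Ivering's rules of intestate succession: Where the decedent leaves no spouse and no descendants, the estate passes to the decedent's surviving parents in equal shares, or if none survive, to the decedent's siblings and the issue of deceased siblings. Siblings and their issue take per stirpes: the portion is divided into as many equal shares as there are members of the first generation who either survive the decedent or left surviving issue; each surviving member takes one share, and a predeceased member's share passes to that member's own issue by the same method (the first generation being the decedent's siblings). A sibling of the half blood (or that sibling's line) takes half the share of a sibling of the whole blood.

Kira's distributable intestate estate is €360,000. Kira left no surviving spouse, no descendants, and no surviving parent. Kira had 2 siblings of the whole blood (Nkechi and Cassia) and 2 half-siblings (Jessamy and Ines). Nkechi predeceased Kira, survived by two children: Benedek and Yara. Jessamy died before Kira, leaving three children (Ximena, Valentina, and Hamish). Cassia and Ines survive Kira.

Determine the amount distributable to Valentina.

The entire €360,000 passes to the siblings and their issue.
Counting each half-blood sibling's line as half a unit, there are 3 units in €360,000, so one unit is €120,000. Whole-blood lines (Nkechi and Cassia) take €120,000 each; half-blood lines (Jessamy and Ines) take €60,000 each.
Nkechi's share (€120,000) is divided into 2 shares of €60,000: Benedek and Yara each take €60,000.
Jessamy's share (€60,000) is divided into 3 shares of €20,000: Ximena, Valentina, and Hamish each take €20,000.

Valentina receives €20,000.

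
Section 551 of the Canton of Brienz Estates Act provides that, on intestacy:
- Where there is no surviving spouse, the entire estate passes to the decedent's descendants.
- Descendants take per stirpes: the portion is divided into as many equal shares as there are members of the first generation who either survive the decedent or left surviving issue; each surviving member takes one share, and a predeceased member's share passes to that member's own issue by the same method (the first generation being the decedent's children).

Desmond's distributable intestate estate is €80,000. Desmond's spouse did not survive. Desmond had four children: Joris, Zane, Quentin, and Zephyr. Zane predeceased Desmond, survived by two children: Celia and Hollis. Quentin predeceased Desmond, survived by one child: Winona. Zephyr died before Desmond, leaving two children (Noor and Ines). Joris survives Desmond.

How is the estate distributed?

Joris: €20,000; Celia: €10,000; Hollis: €10,000; Winona: €20,000; Noor: €10,000; Ines: €10,000

The entire €80,000 passes to the descendants.
That amount (€80,000) is divided into 4 shares of €20,000: Joris takes €20,000; Zane's €20,000 share passes to Zane's issue; Quentin's €20,000 share passes to Quentin's issue; Zephyr's €20,000 share passes to Zephyr's issue.
Zane's share (€20,000) is divided into 2 shares of €10,000: Celia and Hollis each take €10,000.
Quentin's share (€20,000) passes entirely to Winona.
Zephyr's share (€20,000) is divided into 2 shares of €10,000: Noor and Ines each take €10,000.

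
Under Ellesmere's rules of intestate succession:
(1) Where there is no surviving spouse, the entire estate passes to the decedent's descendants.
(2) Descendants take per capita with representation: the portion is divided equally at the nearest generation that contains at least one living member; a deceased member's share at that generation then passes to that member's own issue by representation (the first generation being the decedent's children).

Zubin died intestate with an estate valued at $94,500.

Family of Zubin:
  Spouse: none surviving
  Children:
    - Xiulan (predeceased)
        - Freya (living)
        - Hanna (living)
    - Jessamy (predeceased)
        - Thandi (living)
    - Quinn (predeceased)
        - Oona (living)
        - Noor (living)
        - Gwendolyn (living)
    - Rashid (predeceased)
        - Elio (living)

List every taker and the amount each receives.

The entire $94,500 passes to the descendants.
No child survives, so the initial division is made at the grandchildren's generation.
That amount ($94,500) is divided into 7 shares of $13,500: Freya, Hanna, Thandi, Oona, Noor, Gwendolyn, and Elio each take $13,500.

Freya: $13,500; Hanna: $13,500; Thandi: $13,500; Oona: $13,500; Noor: $13,500; Gwendolyn: $13,500; Elio: $13,500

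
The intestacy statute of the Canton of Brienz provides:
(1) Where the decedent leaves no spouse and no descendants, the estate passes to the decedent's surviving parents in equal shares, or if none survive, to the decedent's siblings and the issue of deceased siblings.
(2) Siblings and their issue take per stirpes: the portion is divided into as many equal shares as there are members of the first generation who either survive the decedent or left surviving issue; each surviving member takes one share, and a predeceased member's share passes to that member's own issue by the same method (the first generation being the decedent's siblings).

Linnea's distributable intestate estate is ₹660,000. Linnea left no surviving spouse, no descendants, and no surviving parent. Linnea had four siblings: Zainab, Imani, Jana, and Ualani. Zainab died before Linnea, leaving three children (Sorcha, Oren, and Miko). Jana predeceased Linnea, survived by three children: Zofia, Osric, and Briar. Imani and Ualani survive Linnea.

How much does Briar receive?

The entire ₹660,000 passes to the siblings and their issue.
That amount (₹660,000) is divided into 4 shares of ₹165,000: Imani and Ualani each take ₹165,000; Zainab's ₹165,000 share passes to Zainab's issue; Jana's ₹165,000 share passes to Jana's issue.
Zainab's share (₹165,000) is divided into 3 shares of ₹55,000: Sorcha, Oren, and Miko each take ₹55,000.
Jana's share (₹165,000) is divided into 3 shares of ₹55,000: Zofia, Osric, and Briar each take ₹55,000.

Briar receives ₹55,000.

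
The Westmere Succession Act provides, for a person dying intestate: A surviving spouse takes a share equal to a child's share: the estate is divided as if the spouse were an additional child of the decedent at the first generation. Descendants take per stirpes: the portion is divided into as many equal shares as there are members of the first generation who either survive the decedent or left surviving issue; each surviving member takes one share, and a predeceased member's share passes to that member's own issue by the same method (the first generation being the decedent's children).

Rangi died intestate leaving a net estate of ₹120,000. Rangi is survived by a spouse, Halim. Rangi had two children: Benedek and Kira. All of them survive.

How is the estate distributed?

Halim: ₹40,000; Benedek: ₹40,000; Kira: ₹40,000

The spouse counts as an additional share at the children's level, so there are 3 primary shares of ₹40,000. Halim takes one such share (₹40,000).
The children's combined portion (₹80,000) is divided into 2 shares of ₹40,000: Benedek and Kira each take ₹40,000.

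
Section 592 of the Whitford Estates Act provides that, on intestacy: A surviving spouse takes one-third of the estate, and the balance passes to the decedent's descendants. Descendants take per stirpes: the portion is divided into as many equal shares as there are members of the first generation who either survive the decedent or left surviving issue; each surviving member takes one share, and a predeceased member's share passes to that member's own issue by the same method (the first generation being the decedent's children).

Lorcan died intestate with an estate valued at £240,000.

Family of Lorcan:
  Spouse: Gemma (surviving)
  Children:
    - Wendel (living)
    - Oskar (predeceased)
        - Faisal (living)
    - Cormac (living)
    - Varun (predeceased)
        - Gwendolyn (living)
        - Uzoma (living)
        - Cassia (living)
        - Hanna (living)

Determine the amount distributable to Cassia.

Gemma takes one-third of £240,000 = £80,000. The remaining £160,000 passes to the descendants.
The descendants' portion (£160,000) is divided into 4 shares of £40,000: Wendel and Cormac each take £40,000; Oskar's £40,000 share passes to Oskar's issue; Varun's £40,000 share passes to Varun's issue.
Oskar's share (£40,000) passes entirely to Faisal.
Varun's share (£40,000) is divided into 4 shares of £10,000: Gwendolyn, Uzoma, Cassia, and Hanna each take £10,000.

Cassia receives £10,000.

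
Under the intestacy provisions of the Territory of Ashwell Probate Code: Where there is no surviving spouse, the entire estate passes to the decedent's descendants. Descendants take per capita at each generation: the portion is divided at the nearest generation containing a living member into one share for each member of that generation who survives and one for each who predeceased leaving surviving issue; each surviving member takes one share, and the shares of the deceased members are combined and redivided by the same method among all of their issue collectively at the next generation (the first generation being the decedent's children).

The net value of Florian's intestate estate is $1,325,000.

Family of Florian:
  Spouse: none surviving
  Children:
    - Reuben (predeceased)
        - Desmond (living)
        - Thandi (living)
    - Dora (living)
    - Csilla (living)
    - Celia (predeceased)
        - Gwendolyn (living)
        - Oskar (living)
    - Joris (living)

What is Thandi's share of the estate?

Thandi receives $132,500.

The entire $1,325,000 passes to the descendants.
That amount ($1,325,000) is divided at the children's generation into 5 shares of $265,000. Dora, Csilla, and Joris each take $265,000. The 2 shares of the deceased (Reuben and Celia) are combined into a pool of $530,000.
That pool ($530,000) is divided at the grandchildren's generation equally among Desmond, Thandi, Gwendolyn, and Oskar: $132,500 each.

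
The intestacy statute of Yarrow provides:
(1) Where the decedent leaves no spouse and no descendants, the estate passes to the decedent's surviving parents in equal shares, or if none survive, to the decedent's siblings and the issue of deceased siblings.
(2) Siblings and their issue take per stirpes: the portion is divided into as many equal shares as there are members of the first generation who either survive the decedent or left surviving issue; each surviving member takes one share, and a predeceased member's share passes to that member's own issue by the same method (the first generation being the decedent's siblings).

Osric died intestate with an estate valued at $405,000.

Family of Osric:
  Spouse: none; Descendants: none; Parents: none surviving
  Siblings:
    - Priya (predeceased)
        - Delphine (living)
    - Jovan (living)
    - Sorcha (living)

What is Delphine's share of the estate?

The entire $405,000 passes to the siblings and their issue.
That amount ($405,000) is divided into 3 shares of $135,000: Jovan and Sorcha each take $135,000; Priya's $135,000 share passes to Priya's issue.
Priya's share ($135,000) passes entirely to Delphine.

Delphine receives $135,000.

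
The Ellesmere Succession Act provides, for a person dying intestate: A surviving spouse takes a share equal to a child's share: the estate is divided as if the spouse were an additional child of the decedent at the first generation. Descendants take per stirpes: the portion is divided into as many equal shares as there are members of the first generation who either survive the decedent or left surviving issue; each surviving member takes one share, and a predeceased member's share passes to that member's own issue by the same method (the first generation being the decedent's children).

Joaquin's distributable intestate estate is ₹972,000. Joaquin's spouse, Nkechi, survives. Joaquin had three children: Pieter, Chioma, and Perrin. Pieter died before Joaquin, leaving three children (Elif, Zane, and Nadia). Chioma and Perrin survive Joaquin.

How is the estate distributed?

The spouse counts as an additional share at the children's level, so there are 4 primary shares of ₹243,000. Nkechi takes one such share (₹243,000).
The children's combined portion (₹729,000) is divided into 3 shares of ₹243,000: Chioma and Perrin each take ₹243,000; Pieter's ₹243,000 share passes to Pieter's issue.
Pieter's share (₹243,000) is divided into 3 shares of ₹81,000: Elif, Zane, and Nadia each take ₹81,000.

Nkechi: ₹243,000; Elif: ₹81,000; Zane: ₹81,000; Nadia: ₹81,000; Chioma: ₹243,000; Perrin: ₹243,000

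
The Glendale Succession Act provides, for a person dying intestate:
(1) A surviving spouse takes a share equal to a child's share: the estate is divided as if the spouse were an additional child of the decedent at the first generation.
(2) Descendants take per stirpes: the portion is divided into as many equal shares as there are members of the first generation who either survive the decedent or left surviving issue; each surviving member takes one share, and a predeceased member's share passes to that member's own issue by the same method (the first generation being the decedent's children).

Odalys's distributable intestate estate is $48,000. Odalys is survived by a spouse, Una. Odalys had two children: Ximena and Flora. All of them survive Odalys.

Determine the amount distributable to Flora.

The spouse counts as an additional share at the children's level, so there are 3 primary shares of $16,000. Una takes one such share ($16,000).
The children's combined portion ($32,000) is divided into 2 shares of $16,000: Ximena and Flora each take $16,000.

Flora receives $16,000.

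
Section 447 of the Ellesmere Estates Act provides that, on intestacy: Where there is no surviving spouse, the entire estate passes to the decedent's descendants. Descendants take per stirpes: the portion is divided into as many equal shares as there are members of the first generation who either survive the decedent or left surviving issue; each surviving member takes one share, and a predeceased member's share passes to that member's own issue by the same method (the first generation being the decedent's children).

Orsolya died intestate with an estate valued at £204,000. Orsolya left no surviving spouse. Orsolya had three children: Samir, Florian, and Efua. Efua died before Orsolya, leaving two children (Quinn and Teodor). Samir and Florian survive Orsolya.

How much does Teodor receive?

The entire £204,000 passes to the descendants.
That amount (£204,000) is divided into 3 shares of £68,000: Samir and Florian each take £68,000; Efua's £68,000 share passes to Efua's issue.
Efua's share (£68,000) is divided into 2 shares of £34,000: Quinn and Teodor each take £34,000.

Teodor receives £34,000.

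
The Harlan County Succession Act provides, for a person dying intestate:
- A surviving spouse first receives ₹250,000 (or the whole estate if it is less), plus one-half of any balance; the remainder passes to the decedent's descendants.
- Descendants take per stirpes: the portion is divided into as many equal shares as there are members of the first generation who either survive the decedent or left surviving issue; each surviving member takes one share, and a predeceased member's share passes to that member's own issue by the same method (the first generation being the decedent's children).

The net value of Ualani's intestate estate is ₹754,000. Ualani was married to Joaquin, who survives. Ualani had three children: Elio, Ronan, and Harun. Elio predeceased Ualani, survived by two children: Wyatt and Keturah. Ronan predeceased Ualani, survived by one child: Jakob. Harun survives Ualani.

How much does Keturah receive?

Joaquin first takes ₹250,000, leaving a balance of ₹504,000. Joaquin then takes one-half of the balance (₹252,000), for a total of ₹502,000. The remaining ₹252,000 passes to the descendants.
The descendants' portion (₹252,000) is divided into 3 shares of ₹84,000: Harun takes ₹84,000; Elio's ₹84,000 share passes to Elio's issue; Ronan's ₹84,000 share passes to Ronan's issue.
Elio's share (₹84,000) is divided into 2 shares of ₹42,000: Wyatt and Keturah each take ₹42,000.
Ronan's share (₹84,000) passes entirely to Jakob.

Keturah receives ₹42,000.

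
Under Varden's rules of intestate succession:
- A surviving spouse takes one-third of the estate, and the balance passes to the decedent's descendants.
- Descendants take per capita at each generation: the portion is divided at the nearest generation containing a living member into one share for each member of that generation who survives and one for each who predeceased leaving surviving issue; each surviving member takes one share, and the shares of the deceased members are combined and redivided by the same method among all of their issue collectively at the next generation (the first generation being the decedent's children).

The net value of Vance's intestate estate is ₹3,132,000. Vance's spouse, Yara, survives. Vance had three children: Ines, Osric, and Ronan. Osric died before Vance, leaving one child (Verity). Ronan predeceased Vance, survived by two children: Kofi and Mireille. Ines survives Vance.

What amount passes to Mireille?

Mireille receives ₹464,000.

Yara takes one-third of ₹3,132,000 = ₹1,044,000. The remaining ₹2,088,000 passes to the descendants.
The descendants' portion (₹2,088,000) is divided at the children's generation into 3 shares of ₹696,000. Ines takes ₹696,000. The 2 shares of the deceased (Osric and Ronan) are combined into a pool of ₹1,392,000.
That pool (₹1,392,000) is divided at the grandchildren's generation equally among Verity, Kofi, and Mireille: ₹464,000 each.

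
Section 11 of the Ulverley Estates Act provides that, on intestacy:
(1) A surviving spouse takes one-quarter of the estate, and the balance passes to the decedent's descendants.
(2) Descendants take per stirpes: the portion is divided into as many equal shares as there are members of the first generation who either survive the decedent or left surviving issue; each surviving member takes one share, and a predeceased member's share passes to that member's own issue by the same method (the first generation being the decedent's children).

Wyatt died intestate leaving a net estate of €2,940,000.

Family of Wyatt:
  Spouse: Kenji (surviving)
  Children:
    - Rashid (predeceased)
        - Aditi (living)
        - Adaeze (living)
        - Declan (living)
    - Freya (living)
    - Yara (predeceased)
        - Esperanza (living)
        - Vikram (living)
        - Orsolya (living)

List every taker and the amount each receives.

Kenji: €735,000; Aditi: €245,000; Adaeze: €245,000; Declan: €245,000; Freya: €735,000; Esperanza: €245,000; Vikram: €245,000; Orsolya: €245,000

Kenji takes one-quarter of €2,940,000 = €735,000. The remaining €2,205,000 passes to the descendants.
The descendants' portion (€2,205,000) is divided into 3 shares of €735,000: Freya takes €735,000; Rashid's €735,000 share passes to Rashid's issue; Yara's €735,000 share passes to Yara's issue.
Rashid's share (€735,000) is divided into 3 shares of €245,000: Aditi, Adaeze, and Declan each take €245,000.
Yara's share (€735,000) is divided into 3 shares of €245,000: Esperanza, Vikram, and Orsolya each take €245,000.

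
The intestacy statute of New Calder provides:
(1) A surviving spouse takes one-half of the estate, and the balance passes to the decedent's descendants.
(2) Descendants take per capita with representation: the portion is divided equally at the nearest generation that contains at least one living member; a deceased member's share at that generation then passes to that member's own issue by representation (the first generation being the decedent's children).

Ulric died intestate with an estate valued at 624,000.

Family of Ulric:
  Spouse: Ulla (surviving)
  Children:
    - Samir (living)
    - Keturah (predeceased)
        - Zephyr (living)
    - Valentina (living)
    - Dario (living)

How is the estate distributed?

Ulla takes one-half of 624,000 = 312,000. The remaining 312,000 passes to the descendants.
The descendants' portion (312,000) is divided into 4 shares of 78,000: Samir, Valentina, and Dario each take 78,000; Keturah's 78,000 share passes to Keturah's issue.
Keturah's share (78,000) passes entirely to Zephyr.

Ulla: 312,000; Samir: 78,000; Zephyr: 78,000; Valentina: 78,000; Dario: 78,000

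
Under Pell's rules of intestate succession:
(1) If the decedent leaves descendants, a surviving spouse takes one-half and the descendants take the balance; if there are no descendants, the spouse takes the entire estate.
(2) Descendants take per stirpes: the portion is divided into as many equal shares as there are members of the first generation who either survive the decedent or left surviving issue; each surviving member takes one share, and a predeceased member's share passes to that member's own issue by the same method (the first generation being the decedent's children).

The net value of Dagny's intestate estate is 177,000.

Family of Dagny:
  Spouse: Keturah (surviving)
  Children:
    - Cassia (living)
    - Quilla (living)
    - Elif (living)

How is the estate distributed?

Keturah takes one-half of 177,000 = 88,500. The remaining 88,500 passes to the descendants.
The descendants' portion (88,500) is divided into 3 shares of 29,500: Cassia, Quilla, and Elif each take 29,500.

Keturah: 88,500; Cassia: 29,500; Quilla: 29,500; Elif: 29,500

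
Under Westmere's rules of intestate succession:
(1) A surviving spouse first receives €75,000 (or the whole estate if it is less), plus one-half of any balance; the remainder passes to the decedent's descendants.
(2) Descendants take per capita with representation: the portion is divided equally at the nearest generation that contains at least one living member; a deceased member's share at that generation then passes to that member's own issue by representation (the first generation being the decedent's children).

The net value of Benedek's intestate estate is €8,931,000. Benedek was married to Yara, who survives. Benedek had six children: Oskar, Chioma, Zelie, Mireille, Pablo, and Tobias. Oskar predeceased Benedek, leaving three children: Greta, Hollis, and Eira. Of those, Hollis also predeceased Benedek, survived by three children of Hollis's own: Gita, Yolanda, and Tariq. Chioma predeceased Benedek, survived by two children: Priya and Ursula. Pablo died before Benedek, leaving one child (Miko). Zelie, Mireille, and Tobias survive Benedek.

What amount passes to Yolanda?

Yara first takes €75,000, leaving a balance of €8,856,000. Yara then takes one-half of the balance (€4,428,000), for a total of €4,503,000. The remaining €4,428,000 passes to the descendants.
The descendants' portion (€4,428,000) is divided into 6 shares of €738,000: Zelie, Mireille, and Tobias each take €738,000; Oskar's €738,000 share passes to Oskar's issue; Chioma's €738,000 share passes to Chioma's issue; Pablo's €738,000 share passes to Pablo's issue.
Oskar's share (€738,000) is divided into 3 shares of €246,000: Greta and Eira each take €246,000; Hollis's €246,000 share passes to Hollis's issue.
Hollis's share (€246,000) is divided into 3 shares of €82,000: Gita, Yolanda, and Tariq each take €82,000.
Chioma's share (€738,000) is divided into 2 shares of €369,000: Priya and Ursula each take €369,000.
Pablo's share (€738,000) passes entirely to Miko.

Yolanda receives €82,000.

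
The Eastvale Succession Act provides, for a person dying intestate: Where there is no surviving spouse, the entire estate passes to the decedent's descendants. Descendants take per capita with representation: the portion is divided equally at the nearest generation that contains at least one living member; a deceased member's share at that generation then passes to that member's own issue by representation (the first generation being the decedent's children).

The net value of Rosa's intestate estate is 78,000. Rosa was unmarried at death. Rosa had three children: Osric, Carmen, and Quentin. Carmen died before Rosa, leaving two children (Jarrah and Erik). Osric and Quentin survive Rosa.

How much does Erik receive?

The entire 78,000 passes to the descendants.
That amount (78,000) is divided into 3 shares of 26,000: Osric and Quentin each take 26,000; Carmen's 26,000 share passes to Carmen's issue.
Carmen's share (26,000) is divided into 2 shares of 13,000: Jarrah and Erik each take 13,000.

Erik receives 13,000.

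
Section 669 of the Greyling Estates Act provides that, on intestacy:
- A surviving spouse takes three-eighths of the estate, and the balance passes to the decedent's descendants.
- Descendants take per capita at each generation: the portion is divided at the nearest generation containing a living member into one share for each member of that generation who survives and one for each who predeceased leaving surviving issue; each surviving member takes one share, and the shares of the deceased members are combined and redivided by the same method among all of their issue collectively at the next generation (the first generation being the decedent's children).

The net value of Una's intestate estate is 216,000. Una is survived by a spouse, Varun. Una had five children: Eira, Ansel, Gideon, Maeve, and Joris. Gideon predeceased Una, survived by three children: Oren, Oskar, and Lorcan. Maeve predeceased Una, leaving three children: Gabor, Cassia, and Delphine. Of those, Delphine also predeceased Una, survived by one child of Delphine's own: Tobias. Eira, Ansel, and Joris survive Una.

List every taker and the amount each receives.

Varun takes three-eighths of 216,000 = 81,000. The remaining 135,000 passes to the descendants.
The descendants' portion (135,000) is divided at the children's generation into 5 shares of 27,000. Eira, Ansel, and Joris each take 27,000. The 2 shares of the deceased (Gideon and Maeve) are combined into a pool of 54,000.
That pool (54,000) is divided at the grandchildren's generation into 6 shares of 9,000. Oren, Oskar, Lorcan, Gabor, and Cassia each take 9,000. The remaining share for the deceased Delphine (9,000) is carried to the next generation.
That pool (9,000) passes entirely to Tobias, the sole taker at the great-grandchildren's generation.

Varun: 81,000; Eira: 27,000; Ansel: 27,000; Oren: 9,000; Oskar: 9,000; Lorcan: 9,000; Gabor: 9,000; Cassia: 9,000; Tobias: 9,000; Joris: 27,000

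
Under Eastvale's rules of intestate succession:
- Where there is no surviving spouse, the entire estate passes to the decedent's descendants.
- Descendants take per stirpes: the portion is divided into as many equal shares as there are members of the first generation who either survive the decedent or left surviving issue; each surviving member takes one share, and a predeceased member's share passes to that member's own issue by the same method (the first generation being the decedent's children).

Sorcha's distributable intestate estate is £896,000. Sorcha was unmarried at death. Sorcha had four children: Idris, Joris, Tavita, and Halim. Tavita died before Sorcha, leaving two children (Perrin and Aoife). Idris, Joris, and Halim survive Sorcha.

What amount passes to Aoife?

The entire £896,000 passes to the descendants.
That amount (£896,000) is divided into 4 shares of £224,000: Idris, Joris, and Halim each take £224,000; Tavita's £224,000 share passes to Tavita's issue.
Tavita's share (£224,000) is divided into 2 shares of £112,000: Perrin and Aoife each take £112,000.

Aoife receives £112,000.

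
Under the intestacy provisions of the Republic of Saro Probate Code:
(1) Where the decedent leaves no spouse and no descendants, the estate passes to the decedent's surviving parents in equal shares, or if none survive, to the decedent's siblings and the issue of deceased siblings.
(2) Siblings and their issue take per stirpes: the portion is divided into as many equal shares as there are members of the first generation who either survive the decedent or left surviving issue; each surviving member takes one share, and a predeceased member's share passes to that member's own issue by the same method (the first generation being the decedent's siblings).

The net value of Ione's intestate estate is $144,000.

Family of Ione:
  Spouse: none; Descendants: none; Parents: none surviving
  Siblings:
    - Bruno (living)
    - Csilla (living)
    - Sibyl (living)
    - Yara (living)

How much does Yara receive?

Yara receives $36,000.

The entire $144,000 passes to the siblings and their issue.
That amount ($144,000) is divided into 4 shares of $36,000: Bruno, Csilla, Sibyl, and Yara each take $36,000.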